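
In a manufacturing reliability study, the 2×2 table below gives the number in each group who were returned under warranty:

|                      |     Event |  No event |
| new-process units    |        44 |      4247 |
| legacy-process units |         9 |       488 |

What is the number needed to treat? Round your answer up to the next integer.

NNT ≈ 128

risk, new-process units = 44/4291 = 0.010254
risk, legacy-process units = 9/497 = 0.018109
absolute risk difference = 0.007855
1 / 0.007855 = 127.307 → round up → 128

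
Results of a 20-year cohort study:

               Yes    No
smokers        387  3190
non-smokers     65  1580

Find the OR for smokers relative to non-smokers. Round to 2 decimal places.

OR: 2.95

odds, smokers = 387/3190 = 0.12132
odds, non-smokers = 65/1580 = 0.04114
OR = 0.12132 / 0.04114 = 2.95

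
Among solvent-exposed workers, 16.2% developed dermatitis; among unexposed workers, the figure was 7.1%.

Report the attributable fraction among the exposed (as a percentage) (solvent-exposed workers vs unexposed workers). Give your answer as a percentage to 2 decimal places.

AR% = (0.1620 − 0.0710) / 0.1620 = 0.5617 → 56.17%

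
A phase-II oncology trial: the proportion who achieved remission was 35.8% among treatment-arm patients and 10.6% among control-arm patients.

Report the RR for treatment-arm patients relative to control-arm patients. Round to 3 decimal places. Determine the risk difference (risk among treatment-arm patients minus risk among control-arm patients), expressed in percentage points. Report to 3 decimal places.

RR = 0.3580 / 0.1060 = 3.377
risk difference = 0.3580 − 0.1060 = 0.2520 → 25.200 percentage points

RR = 3.377; RD = 25.200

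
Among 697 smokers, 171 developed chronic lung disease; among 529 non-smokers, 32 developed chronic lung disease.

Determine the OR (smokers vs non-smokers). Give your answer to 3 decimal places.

OR = (171 × 497) / (526 × 32) = 84987/16832 ≈ 5.049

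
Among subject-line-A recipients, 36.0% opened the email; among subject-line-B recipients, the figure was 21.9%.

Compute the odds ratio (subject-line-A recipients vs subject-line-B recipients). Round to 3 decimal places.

2.006

odds, subject-line-A recipients = 0.3600/0.6400 = 0.5625
odds, subject-line-B recipients = 0.2190/0.7810 = 0.2804
OR = 0.5625 / 0.2804 = 2.006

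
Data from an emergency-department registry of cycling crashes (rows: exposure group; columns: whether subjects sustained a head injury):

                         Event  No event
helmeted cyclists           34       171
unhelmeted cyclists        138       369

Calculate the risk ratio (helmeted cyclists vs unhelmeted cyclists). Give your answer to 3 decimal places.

0.609

risk, helmeted cyclists = 34/205 = 0.1659
risk, unhelmeted cyclists = 138/507 = 0.2722
RR = 0.1659 / 0.2722 = 0.609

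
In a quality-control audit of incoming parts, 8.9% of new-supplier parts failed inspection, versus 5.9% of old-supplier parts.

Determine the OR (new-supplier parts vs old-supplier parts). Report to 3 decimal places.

1.558

odds, new-supplier parts = 0.0890/0.9110 = 0.0977
odds, old-supplier parts = 0.0590/0.9410 = 0.0627
OR = 0.0977 / 0.0627 = 1.558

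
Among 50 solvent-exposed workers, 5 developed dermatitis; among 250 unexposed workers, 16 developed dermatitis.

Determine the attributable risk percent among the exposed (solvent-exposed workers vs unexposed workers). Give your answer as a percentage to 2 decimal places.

36.00%

risk, solvent-exposed workers = 5/50 = 0.1000
risk, unexposed workers = 16/250 = 0.0640
AR% = (0.1000 − 0.0640) / 0.1000 = 0.3600 → 36.00%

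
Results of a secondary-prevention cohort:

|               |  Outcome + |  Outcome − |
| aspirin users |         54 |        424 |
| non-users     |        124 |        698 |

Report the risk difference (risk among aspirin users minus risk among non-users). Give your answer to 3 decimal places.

risk, aspirin users = 54/478 = 0.1130
risk, non-users = 124/822 = 0.1509
risk difference = 0.1130 − 0.1509 = -0.038

RD ≈ -0.038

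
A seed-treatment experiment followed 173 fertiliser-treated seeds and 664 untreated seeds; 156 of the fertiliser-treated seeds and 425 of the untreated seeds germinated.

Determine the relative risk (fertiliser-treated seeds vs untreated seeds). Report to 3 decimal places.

1.409

risk, fertiliser-treated seeds = 156/173 = 0.9017
risk, untreated seeds = 425/664 = 0.6401
RR = 0.9017 / 0.6401 = 1.409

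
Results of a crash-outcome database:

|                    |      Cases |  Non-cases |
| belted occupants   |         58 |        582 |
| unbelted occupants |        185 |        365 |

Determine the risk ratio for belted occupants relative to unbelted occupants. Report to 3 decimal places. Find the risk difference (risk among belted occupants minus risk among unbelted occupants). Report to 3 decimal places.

risk, belted occupants = 58/640 = 0.0906
risk, unbelted occupants = 185/550 = 0.3364
RR = 0.0906 / 0.3364 = 0.269
risk difference = 0.0906 − 0.3364 = -0.246

RR = 0.269; RD = -0.246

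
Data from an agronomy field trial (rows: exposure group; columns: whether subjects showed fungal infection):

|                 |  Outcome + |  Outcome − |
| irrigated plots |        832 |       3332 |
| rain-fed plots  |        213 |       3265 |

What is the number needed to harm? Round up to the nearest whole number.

risk, irrigated plots = 832/4164 = 0.199808
risk, rain-fed plots = 213/3478 = 0.061242
absolute risk difference = 0.138566
1 / 0.138566 = 7.217 → round up → 8

8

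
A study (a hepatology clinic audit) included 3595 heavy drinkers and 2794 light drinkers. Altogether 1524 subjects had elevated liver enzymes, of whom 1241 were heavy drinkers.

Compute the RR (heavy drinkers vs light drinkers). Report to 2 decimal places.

RR: 3.41

heavy drinkers without the outcome: 3595 − 1241 = 2354
light drinkers with the outcome: 1524 − 1241 = 283
light drinkers without the outcome: 2794 − 283 = 2511
risk, heavy drinkers = 1241/3595 = 0.3452
risk, light drinkers = 283/2794 = 0.1013
RR = 0.3452 / 0.1013 = 3.41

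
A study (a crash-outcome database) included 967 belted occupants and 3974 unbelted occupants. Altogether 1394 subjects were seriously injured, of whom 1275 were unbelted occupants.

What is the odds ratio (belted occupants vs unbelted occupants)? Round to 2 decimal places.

belted occupants with the outcome: 1394 − 1275 = 119
belted occupants without the outcome: 967 − 119 = 848
unbelted occupants without the outcome: 3974 − 1275 = 2699
OR = (119 × 2699) / (848 × 1275) = 321181/1081200 ≈ 0.30

0.30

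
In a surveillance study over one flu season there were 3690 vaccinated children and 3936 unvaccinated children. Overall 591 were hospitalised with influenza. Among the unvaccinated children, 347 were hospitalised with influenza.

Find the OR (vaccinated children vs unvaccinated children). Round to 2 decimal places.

OR = 0.73

vaccinated children with the outcome: 591 − 347 = 244
vaccinated children without the outcome: 3690 − 244 = 3446
unvaccinated children without the outcome: 3936 − 347 = 3589
OR = (244 × 3589) / (3446 × 347) = 875716/1195762 ≈ 0.73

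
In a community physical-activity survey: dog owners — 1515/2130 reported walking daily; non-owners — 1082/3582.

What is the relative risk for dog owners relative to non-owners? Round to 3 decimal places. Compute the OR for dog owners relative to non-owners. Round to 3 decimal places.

risk, dog owners = 1515/2130 = 0.7113
risk, non-owners = 1082/3582 = 0.3021
RR = 0.7113 / 0.3021 = 2.355
odds, dog owners = 1515/615 = 2.4634
odds, non-owners = 1082/2500 = 0.4328
OR = 2.4634 / 0.4328 = 5.692

RR = 2.355; OR = 5.692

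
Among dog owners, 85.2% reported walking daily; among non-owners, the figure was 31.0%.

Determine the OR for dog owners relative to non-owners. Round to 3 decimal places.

odds, dog owners = 0.8520/0.1480 = 5.7568
odds, non-owners = 0.3100/0.6900 = 0.4493
OR = 5.7568 / 0.4493 = 12.813

12.813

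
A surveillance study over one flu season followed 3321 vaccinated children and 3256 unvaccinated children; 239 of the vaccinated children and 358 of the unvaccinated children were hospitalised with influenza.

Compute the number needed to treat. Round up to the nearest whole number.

27

risk, vaccinated children = 239/3321 = 0.071966
risk, unvaccinated children = 358/3256 = 0.109951
absolute risk difference = 0.037985
1 / 0.037985 = 26.326 → round up → 27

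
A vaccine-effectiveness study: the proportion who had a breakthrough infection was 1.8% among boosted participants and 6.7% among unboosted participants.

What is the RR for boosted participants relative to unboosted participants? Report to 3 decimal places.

RR = 0.01800 / 0.06700 = 0.269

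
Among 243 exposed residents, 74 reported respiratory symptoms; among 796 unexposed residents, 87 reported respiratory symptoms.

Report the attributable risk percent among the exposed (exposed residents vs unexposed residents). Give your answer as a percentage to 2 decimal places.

64.11%

risk, exposed residents = 74/243 = 0.3045
risk, unexposed residents = 87/796 = 0.1093
AR% = (0.3045 − 0.1093) / 0.3045 = 0.6411 → 64.11%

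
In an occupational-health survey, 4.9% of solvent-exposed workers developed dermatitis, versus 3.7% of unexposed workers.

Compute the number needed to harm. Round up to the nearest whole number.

absolute risk difference = 0.012000
1 / 0.012000 = 83.333 → round up → 84

NNH ≈ 84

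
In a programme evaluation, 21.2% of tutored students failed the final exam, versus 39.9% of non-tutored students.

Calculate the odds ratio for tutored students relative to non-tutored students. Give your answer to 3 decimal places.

0.405

odds, tutored students = 0.2120/0.7880 = 0.2690
odds, non-tutored students = 0.3990/0.6010 = 0.6639
OR = 0.2690 / 0.6639 = 0.405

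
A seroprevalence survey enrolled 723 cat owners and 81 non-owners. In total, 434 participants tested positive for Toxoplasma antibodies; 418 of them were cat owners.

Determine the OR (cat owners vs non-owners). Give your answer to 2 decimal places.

5.57

cat owners without the outcome: 723 − 418 = 305
non-owners with the outcome: 434 − 418 = 16
non-owners without the outcome: 81 − 16 = 65
odds, cat owners = 418/305 = 1.3705
odds, non-owners = 16/65 = 0.2462
OR = 1.3705 / 0.2462 = 5.57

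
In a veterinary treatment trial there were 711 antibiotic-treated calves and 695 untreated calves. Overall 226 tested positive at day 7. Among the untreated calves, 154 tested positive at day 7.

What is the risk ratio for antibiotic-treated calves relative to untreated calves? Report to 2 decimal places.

antibiotic-treated calves with the outcome: 226 − 154 = 72
antibiotic-treated calves without the outcome: 711 − 72 = 639
untreated calves without the outcome: 695 − 154 = 541
risk, antibiotic-treated calves = 72/711 = 0.1013
risk, untreated calves = 154/695 = 0.2216
RR = 0.1013 / 0.2216 = 0.46

RR: 0.46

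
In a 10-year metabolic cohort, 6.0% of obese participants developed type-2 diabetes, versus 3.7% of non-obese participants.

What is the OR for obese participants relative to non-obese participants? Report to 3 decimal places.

1.661

odds, obese participants = 0.06000/0.94000 = 0.06383
odds, non-obese participants = 0.03700/0.96300 = 0.03842
OR = 0.06383 / 0.03842 = 1.661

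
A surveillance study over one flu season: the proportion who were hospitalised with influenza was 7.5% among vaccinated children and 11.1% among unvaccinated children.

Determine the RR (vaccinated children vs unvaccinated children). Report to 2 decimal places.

RR = 0.0750 / 0.1110 = 0.68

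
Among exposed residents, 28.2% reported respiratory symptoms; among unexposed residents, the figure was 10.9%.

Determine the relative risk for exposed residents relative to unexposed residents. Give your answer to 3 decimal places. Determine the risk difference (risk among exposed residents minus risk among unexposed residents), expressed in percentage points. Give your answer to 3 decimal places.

RR = 0.2820 / 0.1090 = 2.587
risk difference = 0.2820 − 0.1090 = 0.1730 → 17.300 percentage points

RR = 2.587; RD = 17.300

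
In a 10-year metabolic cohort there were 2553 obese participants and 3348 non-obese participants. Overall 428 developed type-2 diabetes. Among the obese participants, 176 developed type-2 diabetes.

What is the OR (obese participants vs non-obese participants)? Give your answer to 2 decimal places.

obese participants without the outcome: 2553 − 176 = 2377
non-obese participants with the outcome: 428 − 176 = 252
non-obese participants without the outcome: 3348 − 252 = 3096
odds, obese participants = 176/2377 = 0.0740
odds, non-obese participants = 252/3096 = 0.0814
OR = 0.0740 / 0.0814 = 0.91

OR = 0.91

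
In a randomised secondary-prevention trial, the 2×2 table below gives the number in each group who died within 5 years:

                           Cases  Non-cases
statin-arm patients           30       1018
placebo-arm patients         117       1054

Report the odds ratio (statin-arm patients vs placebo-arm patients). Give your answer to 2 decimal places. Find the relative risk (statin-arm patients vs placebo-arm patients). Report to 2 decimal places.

OR = 0.27; RR = 0.29

odds, statin-arm patients = 30/1018 = 0.02947
odds, placebo-arm patients = 117/1054 = 0.11101
OR = 0.02947 / 0.11101 = 0.27
risk, statin-arm patients = 30/1048 = 0.02863
risk, placebo-arm patients = 117/1171 = 0.09991
RR = 0.02863 / 0.09991 = 0.29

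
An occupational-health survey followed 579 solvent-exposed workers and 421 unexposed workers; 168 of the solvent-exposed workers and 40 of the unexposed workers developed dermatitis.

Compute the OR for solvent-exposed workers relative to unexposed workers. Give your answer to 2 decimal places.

OR = (168 × 381) / (411 × 40) = 64008/16440 ≈ 3.89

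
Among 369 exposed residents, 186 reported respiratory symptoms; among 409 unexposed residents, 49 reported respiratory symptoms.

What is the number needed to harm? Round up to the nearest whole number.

NNH: 3

risk, exposed residents = 186/369 = 0.504065
risk, unexposed residents = 49/409 = 0.119804
absolute risk difference = 0.384261
1 / 0.384261 = 2.602 → round up → 3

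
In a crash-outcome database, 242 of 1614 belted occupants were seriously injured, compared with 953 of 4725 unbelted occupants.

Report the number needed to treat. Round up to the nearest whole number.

risk, belted occupants = 242/1614 = 0.149938
risk, unbelted occupants = 953/4725 = 0.201693
absolute risk difference = 0.051755
1 / 0.051755 = 19.322 → round up → 20

20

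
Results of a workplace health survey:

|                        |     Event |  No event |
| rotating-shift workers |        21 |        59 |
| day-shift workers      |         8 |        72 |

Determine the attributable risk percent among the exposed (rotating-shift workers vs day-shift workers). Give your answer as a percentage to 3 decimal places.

AR%: 61.905%

risk, rotating-shift workers = 21/80 = 0.2625
risk, day-shift workers = 8/80 = 0.1000
AR% = (0.2625 − 0.1000) / 0.2625 = 0.6190 → 61.905%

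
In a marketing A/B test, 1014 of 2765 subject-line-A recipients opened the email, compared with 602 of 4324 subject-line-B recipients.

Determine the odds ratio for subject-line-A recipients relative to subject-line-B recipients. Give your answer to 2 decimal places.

OR = (1014 × 3722) / (1751 × 602) = 3774108/1054102 ≈ 3.58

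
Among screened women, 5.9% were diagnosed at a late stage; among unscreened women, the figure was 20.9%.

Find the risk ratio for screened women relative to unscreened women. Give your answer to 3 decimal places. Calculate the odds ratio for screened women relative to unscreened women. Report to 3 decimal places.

RR = 0.282; OR = 0.237

RR = 0.0590 / 0.2090 = 0.282
odds, screened women = 0.0590/0.9410 = 0.0627
odds, unscreened women = 0.2090/0.7910 = 0.2642
OR = 0.0627 / 0.2642 = 0.237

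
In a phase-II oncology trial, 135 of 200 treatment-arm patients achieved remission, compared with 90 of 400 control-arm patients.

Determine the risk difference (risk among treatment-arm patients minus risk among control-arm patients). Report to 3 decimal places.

RD: 0.450

risk, treatment-arm patients = 135/200 = 0.6750
risk, control-arm patients = 90/400 = 0.2250
risk difference = 0.6750 − 0.2250 = 0.450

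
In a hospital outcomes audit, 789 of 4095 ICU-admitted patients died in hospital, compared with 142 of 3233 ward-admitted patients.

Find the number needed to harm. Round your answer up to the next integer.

risk, ICU-admitted patients = 789/4095 = 0.192674
risk, ward-admitted patients = 142/3233 = 0.043922
absolute risk difference = 0.148752
1 / 0.148752 = 6.723 → round up → 7

7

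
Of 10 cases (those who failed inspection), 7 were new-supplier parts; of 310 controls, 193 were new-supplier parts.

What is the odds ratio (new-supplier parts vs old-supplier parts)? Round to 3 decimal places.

OR = (7 × 117) / (193 × 3) = 819/579 ≈ 1.415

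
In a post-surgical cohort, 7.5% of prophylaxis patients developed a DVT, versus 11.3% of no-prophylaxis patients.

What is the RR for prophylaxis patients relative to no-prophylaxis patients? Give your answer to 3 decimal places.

RR = 0.0750 / 0.1130 = 0.664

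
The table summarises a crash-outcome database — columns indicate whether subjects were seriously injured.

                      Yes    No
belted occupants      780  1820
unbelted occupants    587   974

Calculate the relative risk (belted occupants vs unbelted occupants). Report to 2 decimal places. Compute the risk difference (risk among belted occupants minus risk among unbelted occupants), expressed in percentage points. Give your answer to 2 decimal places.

risk, belted occupants = 780/2600 = 0.3000
risk, unbelted occupants = 587/1561 = 0.3760
RR = 0.3000 / 0.3760 = 0.80
risk difference = 0.3000 − 0.3760 = -0.0760 → -7.60 percentage points

RR = 0.80; RD = -7.60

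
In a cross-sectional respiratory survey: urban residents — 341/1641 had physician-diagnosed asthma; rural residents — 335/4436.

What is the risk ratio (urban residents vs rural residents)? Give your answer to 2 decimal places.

risk, urban residents = 341/1641 = 0.2078
risk, rural residents = 335/4436 = 0.0755
RR = 0.2078 / 0.0755 = 2.75

RR ≈ 2.75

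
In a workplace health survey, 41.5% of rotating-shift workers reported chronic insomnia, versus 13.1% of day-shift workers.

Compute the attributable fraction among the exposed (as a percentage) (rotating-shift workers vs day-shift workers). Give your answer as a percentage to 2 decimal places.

AR% = (0.4150 − 0.1310) / 0.4150 = 0.6843 → 68.43%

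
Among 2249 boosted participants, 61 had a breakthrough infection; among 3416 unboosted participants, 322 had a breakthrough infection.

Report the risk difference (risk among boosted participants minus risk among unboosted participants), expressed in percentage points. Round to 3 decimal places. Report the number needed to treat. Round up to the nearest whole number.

RD = -6.714; NNT = 15

risk, boosted participants = 61/2249 = 0.02712
risk, unboosted participants = 322/3416 = 0.09426
risk difference = 0.02712 − 0.09426 = -0.06714 → -6.714 percentage points
absolute risk difference = 0.067139
1 / 0.067139 = 14.894 → round up → 15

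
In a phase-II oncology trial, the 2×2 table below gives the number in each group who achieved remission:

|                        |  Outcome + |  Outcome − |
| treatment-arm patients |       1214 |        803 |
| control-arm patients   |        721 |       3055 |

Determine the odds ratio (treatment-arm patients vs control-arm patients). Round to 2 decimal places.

OR = (1214 × 3055) / (803 × 721) = 3708770/578963 ≈ 6.41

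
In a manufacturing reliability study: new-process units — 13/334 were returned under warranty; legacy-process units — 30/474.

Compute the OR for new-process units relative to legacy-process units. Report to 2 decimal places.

OR = (13 × 444) / (321 × 30) = 5772/9630 ≈ 0.60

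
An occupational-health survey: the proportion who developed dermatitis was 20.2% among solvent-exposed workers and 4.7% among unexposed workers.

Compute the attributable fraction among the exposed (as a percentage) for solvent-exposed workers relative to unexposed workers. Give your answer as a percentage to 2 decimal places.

AR% = (0.20200 − 0.04700) / 0.20200 = 0.7673 → 76.73%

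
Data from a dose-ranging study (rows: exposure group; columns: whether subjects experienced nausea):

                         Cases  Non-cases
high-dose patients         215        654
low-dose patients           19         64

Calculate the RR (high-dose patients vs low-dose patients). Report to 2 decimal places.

RR ≈ 1.08

risk, high-dose patients = 215/869 = 0.2474
risk, low-dose patients = 19/83 = 0.2289
RR = 0.2474 / 0.2289 = 1.08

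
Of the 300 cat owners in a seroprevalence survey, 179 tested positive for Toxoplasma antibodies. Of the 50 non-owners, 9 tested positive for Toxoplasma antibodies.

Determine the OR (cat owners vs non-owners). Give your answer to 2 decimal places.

OR = (179 × 41) / (121 × 9) = 7339/1089 ≈ 6.74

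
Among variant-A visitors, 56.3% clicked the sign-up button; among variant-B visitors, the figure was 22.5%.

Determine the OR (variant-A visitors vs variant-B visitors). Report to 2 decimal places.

OR ≈ 4.44

odds, variant-A visitors = 0.5630/0.4370 = 1.2883
odds, variant-B visitors = 0.2250/0.7750 = 0.2903
OR = 1.2883 / 0.2903 = 4.44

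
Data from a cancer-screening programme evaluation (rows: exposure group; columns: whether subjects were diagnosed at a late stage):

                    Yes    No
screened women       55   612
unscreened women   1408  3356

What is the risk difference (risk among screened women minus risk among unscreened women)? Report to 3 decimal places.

RD: -0.213

risk, screened women = 55/667 = 0.0825
risk, unscreened women = 1408/4764 = 0.2955
risk difference = 0.0825 − 0.2955 = -0.213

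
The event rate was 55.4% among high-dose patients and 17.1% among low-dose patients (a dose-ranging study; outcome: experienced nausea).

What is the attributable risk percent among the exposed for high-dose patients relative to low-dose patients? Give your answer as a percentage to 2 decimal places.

AR% = (0.5540 − 0.1710) / 0.5540 = 0.6913 → 69.13%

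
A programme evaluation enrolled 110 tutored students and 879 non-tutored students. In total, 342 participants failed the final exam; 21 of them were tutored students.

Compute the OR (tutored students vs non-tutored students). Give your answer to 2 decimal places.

tutored students without the outcome: 110 − 21 = 89
non-tutored students with the outcome: 342 − 21 = 321
non-tutored students without the outcome: 879 − 321 = 558
odds, tutored students = 21/89 = 0.2360
odds, non-tutored students = 321/558 = 0.5753
OR = 0.2360 / 0.5753 = 0.41

OR: 0.41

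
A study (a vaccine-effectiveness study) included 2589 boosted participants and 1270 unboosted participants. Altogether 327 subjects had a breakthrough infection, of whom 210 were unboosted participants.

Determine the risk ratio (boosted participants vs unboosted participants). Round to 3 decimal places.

RR = 0.273

boosted participants with the outcome: 327 − 210 = 117
boosted participants without the outcome: 2589 − 117 = 2472
unboosted participants without the outcome: 1270 − 210 = 1060
risk, boosted participants = 117/2589 = 0.04519
risk, unboosted participants = 210/1270 = 0.16535
RR = 0.04519 / 0.16535 = 0.273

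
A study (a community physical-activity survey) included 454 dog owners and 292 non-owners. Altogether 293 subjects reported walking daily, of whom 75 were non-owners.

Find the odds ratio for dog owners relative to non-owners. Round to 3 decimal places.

dog owners with the outcome: 293 − 75 = 218
dog owners without the outcome: 454 − 218 = 236
non-owners without the outcome: 292 − 75 = 217
OR = (218 × 217) / (236 × 75) = 47306/17700 ≈ 2.673

OR ≈ 2.673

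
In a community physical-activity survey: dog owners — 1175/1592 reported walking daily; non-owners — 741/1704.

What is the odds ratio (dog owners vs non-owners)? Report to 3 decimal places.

OR = (1175 × 963) / (417 × 741) = 1131525/308997 ≈ 3.662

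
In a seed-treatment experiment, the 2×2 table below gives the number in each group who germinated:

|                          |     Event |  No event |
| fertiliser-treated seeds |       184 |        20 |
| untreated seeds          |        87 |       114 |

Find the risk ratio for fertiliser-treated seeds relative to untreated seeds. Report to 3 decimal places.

risk, fertiliser-treated seeds = 184/204 = 0.9020
risk, untreated seeds = 87/201 = 0.4328
RR = 0.9020 / 0.4328 = 2.084

RR: 2.084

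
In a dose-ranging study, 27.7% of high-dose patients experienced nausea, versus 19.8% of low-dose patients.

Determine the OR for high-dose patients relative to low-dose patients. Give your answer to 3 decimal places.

odds, high-dose patients = 0.2770/0.7230 = 0.3831
odds, low-dose patients = 0.1980/0.8020 = 0.2469
OR = 0.3831 / 0.2469 = 1.552

OR ≈ 1.552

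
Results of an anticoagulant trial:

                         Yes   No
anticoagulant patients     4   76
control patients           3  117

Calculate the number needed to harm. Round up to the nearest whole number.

risk, anticoagulant patients = 4/80 = 0.050000
risk, control patients = 3/120 = 0.025000
absolute risk difference = 0.025000
1 / 0.025000 = 40.000 → round up → 40

40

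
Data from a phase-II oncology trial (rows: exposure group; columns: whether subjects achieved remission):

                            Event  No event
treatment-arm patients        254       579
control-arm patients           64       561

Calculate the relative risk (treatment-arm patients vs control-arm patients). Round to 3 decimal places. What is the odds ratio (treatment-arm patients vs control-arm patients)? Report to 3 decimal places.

risk, treatment-arm patients = 254/833 = 0.3049
risk, control-arm patients = 64/625 = 0.1024
RR = 0.3049 / 0.1024 = 2.978
OR = (254 × 561) / (579 × 64) = 142494/37056 ≈ 3.845

RR = 2.978; OR = 3.845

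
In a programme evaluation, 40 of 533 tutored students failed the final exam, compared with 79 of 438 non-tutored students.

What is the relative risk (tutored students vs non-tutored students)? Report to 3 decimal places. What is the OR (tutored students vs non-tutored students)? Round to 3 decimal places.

RR = 0.416; OR = 0.369

risk, tutored students = 40/533 = 0.0750
risk, non-tutored students = 79/438 = 0.1804
RR = 0.0750 / 0.1804 = 0.416
OR = (40 × 359) / (493 × 79) = 14360/38947 ≈ 0.369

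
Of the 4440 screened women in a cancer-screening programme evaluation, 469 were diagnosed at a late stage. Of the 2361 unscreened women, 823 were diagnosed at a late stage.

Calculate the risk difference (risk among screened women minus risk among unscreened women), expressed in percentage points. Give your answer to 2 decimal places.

risk, screened women = 469/4440 = 0.1056
risk, unscreened women = 823/2361 = 0.3486
risk difference = 0.1056 − 0.3486 = -0.2430 → -24.30 percentage points

-24.30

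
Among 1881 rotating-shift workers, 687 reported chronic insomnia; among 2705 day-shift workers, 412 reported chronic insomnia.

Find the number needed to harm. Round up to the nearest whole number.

NNH ≈ 5

risk, rotating-shift workers = 687/1881 = 0.365231
risk, day-shift workers = 412/2705 = 0.152311
absolute risk difference = 0.212921
1 / 0.212921 = 4.697 → round up → 5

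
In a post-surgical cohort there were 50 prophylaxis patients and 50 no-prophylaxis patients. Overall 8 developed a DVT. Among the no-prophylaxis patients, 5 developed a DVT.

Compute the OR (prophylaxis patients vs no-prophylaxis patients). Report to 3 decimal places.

OR: 0.574

prophylaxis patients with the outcome: 8 − 5 = 3
prophylaxis patients without the outcome: 50 − 3 = 47
no-prophylaxis patients without the outcome: 50 − 5 = 45
OR = (3 × 45) / (47 × 5) = 135/235 ≈ 0.574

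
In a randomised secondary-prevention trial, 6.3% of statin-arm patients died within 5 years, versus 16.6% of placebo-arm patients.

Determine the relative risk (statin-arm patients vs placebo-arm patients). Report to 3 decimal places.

RR = 0.0630 / 0.1660 = 0.380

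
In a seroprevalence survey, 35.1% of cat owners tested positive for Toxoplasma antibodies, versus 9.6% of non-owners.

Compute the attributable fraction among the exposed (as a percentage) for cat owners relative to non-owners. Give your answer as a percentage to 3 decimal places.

AR% = (0.3510 − 0.0960) / 0.3510 = 0.7265 → 72.650%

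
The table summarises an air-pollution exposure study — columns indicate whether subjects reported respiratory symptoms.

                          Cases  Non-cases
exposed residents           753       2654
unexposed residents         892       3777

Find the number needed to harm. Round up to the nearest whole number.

NNH = 34

risk, exposed residents = 753/3407 = 0.221016
risk, unexposed residents = 892/4669 = 0.191047
absolute risk difference = 0.029968
1 / 0.029968 = 33.369 → round up → 34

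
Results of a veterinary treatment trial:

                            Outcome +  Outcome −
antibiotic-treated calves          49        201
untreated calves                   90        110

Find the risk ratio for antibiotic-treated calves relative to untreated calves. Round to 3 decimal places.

risk, antibiotic-treated calves = 49/250 = 0.1960
risk, untreated calves = 90/200 = 0.4500
RR = 0.1960 / 0.4500 = 0.436

RR ≈ 0.436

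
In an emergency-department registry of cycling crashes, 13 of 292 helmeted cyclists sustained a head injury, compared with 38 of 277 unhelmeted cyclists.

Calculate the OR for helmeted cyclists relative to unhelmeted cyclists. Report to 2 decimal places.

OR = (13 × 239) / (279 × 38) = 3107/10602 ≈ 0.29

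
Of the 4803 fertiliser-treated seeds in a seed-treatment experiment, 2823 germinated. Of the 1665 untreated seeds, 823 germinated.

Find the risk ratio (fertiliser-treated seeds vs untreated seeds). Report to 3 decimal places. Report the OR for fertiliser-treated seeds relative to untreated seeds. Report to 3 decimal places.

RR = 1.189; OR = 1.459

risk, fertiliser-treated seeds = 2823/4803 = 0.5878
risk, untreated seeds = 823/1665 = 0.4943
RR = 0.5878 / 0.4943 = 1.189
OR = (2823 × 842) / (1980 × 823) = 2376966/1629540 ≈ 1.459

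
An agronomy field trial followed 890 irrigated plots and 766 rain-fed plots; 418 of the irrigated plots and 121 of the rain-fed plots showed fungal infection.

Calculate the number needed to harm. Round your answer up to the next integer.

NNH ≈ 4

risk, irrigated plots = 418/890 = 0.469663
risk, rain-fed plots = 121/766 = 0.157963
absolute risk difference = 0.311699
1 / 0.311699 = 3.208 → round up → 4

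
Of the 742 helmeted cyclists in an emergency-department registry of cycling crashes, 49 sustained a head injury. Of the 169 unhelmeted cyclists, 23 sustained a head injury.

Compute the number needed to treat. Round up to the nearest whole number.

NNT: 15

risk, helmeted cyclists = 49/742 = 0.066038
risk, unhelmeted cyclists = 23/169 = 0.136095
absolute risk difference = 0.070057
1 / 0.070057 = 14.274 → round up → 15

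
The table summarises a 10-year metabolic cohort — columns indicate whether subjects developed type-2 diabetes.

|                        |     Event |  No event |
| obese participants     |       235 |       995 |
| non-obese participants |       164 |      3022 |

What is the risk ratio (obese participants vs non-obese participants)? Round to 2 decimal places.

risk, obese participants = 235/1230 = 0.1911
risk, non-obese participants = 164/3186 = 0.0515
RR = 0.1911 / 0.0515 = 3.71

3.71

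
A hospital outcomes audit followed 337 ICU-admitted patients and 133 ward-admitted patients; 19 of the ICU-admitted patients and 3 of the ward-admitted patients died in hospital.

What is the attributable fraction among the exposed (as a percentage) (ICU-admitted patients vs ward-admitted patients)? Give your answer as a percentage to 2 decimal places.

risk, ICU-admitted patients = 19/337 = 0.05638
risk, ward-admitted patients = 3/133 = 0.02256
AR% = (0.05638 − 0.02256) / 0.05638 = 0.5999 → 59.99%

AR%: 59.99%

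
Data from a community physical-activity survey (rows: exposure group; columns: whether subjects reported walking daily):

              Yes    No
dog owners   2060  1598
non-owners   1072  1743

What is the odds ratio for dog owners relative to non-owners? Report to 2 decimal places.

OR = (2060 × 1743) / (1598 × 1072) = 3590580/1713056 ≈ 2.10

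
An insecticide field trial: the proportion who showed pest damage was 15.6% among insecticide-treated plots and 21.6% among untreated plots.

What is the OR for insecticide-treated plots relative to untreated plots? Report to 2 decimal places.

odds, insecticide-treated plots = 0.1560/0.8440 = 0.1848
odds, untreated plots = 0.2160/0.7840 = 0.2755
OR = 0.1848 / 0.2755 = 0.67

OR ≈ 0.67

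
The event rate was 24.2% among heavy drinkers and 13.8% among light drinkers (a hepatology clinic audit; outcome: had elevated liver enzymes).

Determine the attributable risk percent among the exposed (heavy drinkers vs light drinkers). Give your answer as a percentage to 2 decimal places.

AR% = (0.2420 − 0.1380) / 0.2420 = 0.4298 → 42.98%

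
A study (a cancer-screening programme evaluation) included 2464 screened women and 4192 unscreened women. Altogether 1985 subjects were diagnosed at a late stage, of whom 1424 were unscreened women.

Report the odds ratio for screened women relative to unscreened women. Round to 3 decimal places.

0.573

screened women with the outcome: 1985 − 1424 = 561
screened women without the outcome: 2464 − 561 = 1903
unscreened women without the outcome: 4192 − 1424 = 2768
OR = (561 × 2768) / (1903 × 1424) = 1552848/2709872 ≈ 0.573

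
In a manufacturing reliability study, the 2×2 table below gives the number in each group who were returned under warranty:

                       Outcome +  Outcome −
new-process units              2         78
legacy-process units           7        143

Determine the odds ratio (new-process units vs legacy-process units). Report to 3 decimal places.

odds, new-process units = 2/78 = 0.02564
odds, legacy-process units = 7/143 = 0.04895
OR = 0.02564 / 0.04895 = 0.524

0.524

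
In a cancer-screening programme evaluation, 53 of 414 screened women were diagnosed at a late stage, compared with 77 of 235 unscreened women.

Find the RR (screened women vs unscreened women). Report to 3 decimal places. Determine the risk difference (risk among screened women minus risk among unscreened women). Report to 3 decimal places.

risk, screened women = 53/414 = 0.1280
risk, unscreened women = 77/235 = 0.3277
RR = 0.1280 / 0.3277 = 0.391
risk difference = 0.1280 − 0.3277 = -0.200

RR = 0.391; RD = -0.200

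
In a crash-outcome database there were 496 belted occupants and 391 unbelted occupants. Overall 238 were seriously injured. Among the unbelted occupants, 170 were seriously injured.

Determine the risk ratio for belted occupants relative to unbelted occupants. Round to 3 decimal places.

belted occupants with the outcome: 238 − 170 = 68
belted occupants without the outcome: 496 − 68 = 428
unbelted occupants without the outcome: 391 − 170 = 221
risk, belted occupants = 68/496 = 0.1371
risk, unbelted occupants = 170/391 = 0.4348
RR = 0.1371 / 0.4348 = 0.315

RR = 0.315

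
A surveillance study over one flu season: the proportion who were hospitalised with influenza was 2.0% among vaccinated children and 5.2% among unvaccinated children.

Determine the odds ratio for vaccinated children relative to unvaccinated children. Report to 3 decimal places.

odds, vaccinated children = 0.02000/0.98000 = 0.02041
odds, unvaccinated children = 0.05200/0.94800 = 0.05485
OR = 0.02041 / 0.05485 = 0.372

OR = 0.372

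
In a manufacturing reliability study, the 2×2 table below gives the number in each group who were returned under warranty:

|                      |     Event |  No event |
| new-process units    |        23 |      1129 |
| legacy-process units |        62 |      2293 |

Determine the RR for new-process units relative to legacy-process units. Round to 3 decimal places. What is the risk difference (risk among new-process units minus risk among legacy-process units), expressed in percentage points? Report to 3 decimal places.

RR = 0.758; RD = -0.636

risk, new-process units = 23/1152 = 0.01997
risk, legacy-process units = 62/2355 = 0.02633
RR = 0.01997 / 0.02633 = 0.758
risk difference = 0.01997 − 0.02633 = -0.00636 → -0.636 percentage points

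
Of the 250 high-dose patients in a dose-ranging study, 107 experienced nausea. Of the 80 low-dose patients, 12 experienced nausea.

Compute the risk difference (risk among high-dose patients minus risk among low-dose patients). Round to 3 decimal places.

RD = 0.278

risk, high-dose patients = 107/250 = 0.4280
risk, low-dose patients = 12/80 = 0.1500
risk difference = 0.4280 − 0.1500 = 0.278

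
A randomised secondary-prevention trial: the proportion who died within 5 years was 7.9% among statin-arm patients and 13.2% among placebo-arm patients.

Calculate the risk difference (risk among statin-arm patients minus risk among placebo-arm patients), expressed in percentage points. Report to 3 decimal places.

risk difference = 0.0790 − 0.1320 = -0.0530 → -5.300 percentage points

RD ≈ -5.300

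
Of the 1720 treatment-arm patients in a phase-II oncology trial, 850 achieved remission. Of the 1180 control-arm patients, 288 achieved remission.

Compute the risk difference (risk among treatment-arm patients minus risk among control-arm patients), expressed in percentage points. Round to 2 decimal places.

RD: 25.01

risk, treatment-arm patients = 850/1720 = 0.4942
risk, control-arm patients = 288/1180 = 0.2441
risk difference = 0.4942 − 0.2441 = 0.2501 → 25.01 percentage points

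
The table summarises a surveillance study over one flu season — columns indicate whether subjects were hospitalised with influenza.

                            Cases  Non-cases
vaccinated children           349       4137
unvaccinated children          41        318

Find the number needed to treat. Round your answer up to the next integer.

risk, vaccinated children = 349/4486 = 0.077798
risk, unvaccinated children = 41/359 = 0.114206
absolute risk difference = 0.036409
1 / 0.036409 = 27.466 → round up → 28

28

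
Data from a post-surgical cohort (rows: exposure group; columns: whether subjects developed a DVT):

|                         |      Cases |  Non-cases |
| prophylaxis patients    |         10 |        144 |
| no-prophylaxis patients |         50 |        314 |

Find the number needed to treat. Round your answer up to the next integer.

14

risk, prophylaxis patients = 10/154 = 0.064935
risk, no-prophylaxis patients = 50/364 = 0.137363
absolute risk difference = 0.072428
1 / 0.072428 = 13.807 → round up → 14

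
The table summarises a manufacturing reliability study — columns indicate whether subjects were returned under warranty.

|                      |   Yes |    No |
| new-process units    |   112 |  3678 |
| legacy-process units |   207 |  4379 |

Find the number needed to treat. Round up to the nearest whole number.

risk, new-process units = 112/3790 = 0.029551
risk, legacy-process units = 207/4586 = 0.045137
absolute risk difference = 0.015586
1 / 0.015586 = 64.160 → round up → 65

NNT ≈ 65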